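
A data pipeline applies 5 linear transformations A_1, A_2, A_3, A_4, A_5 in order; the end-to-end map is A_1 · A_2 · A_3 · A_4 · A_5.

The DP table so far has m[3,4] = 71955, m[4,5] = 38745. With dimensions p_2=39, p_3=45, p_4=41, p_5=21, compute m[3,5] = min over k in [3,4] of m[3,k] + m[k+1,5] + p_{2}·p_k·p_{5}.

m[3,5] = min over k∈[3,4] of m[3,k]+m[k+1,5]+p_{2}·p_k·p_{5}.
k=3: 0 + 38745 + 39·45·21 = 75600; k=4: 71955 + 0 + 39·41·21 = 105534.
Minimum: 75600 at k=3.

75600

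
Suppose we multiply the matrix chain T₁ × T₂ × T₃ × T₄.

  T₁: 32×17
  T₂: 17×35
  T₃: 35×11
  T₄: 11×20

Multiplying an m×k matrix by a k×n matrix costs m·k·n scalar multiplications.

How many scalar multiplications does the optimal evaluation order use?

Adjacent pairs: T₁T₂ = 32·17·35 = 19040; T₂T₃ = 17·35·11 = 6545; T₃T₄ = 35·11·20 = 7700.
Length 3: T₁..T₃: k=1: 0+6545+32·17·11=12529; k=2: 19040+0+32·35·11=31360 → min 12529 | T₂..T₄: k=2: 0+7700+17·35·20=19600; k=3: 6545+0+17·11·20=10285 → min 10285.
Length 4: T₁..T₄: k=1: 0+10285+32·17·20=21165; k=2: 19040+7700+32·35·20=49140; k=3: 12529+0+32·11·20=19569 → min 19569.
Optimal order: ((T₁ × (T₂ × T₃)) × T₄) with cost 19569.

19569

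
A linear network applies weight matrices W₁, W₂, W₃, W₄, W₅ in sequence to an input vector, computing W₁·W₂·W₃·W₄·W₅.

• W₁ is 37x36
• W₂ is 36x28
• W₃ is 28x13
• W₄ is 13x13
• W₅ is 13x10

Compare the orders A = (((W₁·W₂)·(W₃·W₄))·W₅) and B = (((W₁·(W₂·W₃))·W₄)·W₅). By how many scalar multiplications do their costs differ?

18823

Order A = (((W₁·W₂)·(W₃·W₄))·W₅): (W₁·W₂): 37×36 by 36×28 → 37×28, cost 37·36·28 = 37296; (W₃·W₄): 28×13 by 13×13 → 28×13, cost 28·13·13 = 4732; ((W₁·W₂)·(W₃·W₄)): 37×28 by 28×13 → 37×13, cost 37·28·13 = 13468; cumulative 55496; (((W₁·W₂)·(W₃·W₄))·W₅): 37×13 by 13×10 → 37×10, cost 37·13·10 = 4810; cumulative 60306. Total 60306.
Order B = (((W₁·(W₂·W₃))·W₄)·W₅): (W₂·W₃): 36×28 by 28×13 → 36×13, cost 36·28·13 = 13104; (W₁·(W₂·W₃)): 37×36 by 36×13 → 37×13, cost 37·36·13 = 17316; cumulative 30420; ((W₁·(W₂·W₃))·W₄): 37×13 by 13×13 → 37×13, cost 37·13·13 = 6253; cumulative 36673; (((W₁·(W₂·W₃))·W₄)·W₅): 37×13 by 13×10 → 37×10, cost 37·13·10 = 4810; cumulative 41483. Total 41483.
Difference: |60306 − 41483| = 18823.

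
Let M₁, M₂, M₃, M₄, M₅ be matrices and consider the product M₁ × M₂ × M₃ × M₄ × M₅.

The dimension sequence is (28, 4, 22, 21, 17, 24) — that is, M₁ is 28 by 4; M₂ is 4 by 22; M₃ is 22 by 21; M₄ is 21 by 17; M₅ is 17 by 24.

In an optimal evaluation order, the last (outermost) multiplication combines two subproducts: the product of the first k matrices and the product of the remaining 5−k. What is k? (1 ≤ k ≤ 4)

1

Adjacent pairs: M₁M₂ = 28·4·22 = 2464; M₂M₃ = 4·22·21 = 1848; M₃M₄ = 22·21·17 = 7854; M₄M₅ = 21·17·24 = 8568.
Length 3: M₁..M₃: k=1: 0+1848+28·4·21=4200; k=2: 2464+0+28·22·21=15400 → min 4200 | M₂..M₄: k=2: 0+7854+4·22·17=9350; k=3: 1848+0+4·21·17=3276 → min 3276 | M₃..M₅: k=3: 0+8568+22·21·24=19656; k=4: 7854+0+22·17·24=16830 → min 16830.
Length 4: M₁..M₄: k=1: 0+3276+28·4·17=5180; k=2: 2464+7854+28·22·17=20790; k=3: 4200+0+28·21·17=14196 → min 5180 | M₂..M₅: k=2: 0+16830+4·22·24=18942; k=3: 1848+8568+4·21·24=12432; k=4: 3276+0+4·17·24=4908 → min 4908.
Top-level splits: k=1: (M₁..M₁)·(M₂..M₅) → 0+4908+28·4·24 = 7596; k=2: (M₁..M₂)·(M₃..M₅) → 2464+16830+28·22·24 = 34078; k=3: (M₁..M₃)·(M₄..M₅) → 4200+8568+28·21·24 = 26880; k=4: (M₁..M₄)·(M₅..M₅) → 5180+0+28·17·24 = 16604.
Best split is after M₁, i.e. k = 1.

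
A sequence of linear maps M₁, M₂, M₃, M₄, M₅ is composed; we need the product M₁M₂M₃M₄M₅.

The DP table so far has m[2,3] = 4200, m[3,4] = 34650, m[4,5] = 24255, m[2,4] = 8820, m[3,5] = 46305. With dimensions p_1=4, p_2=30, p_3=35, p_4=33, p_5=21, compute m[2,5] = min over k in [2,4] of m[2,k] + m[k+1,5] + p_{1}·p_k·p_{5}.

11592

m[2,5] = min over k∈[2,4] of m[2,k]+m[k+1,5]+p_{1}·p_k·p_{5}.
k=2: 0 + 46305 + 4·30·21 = 48825; k=3: 4200 + 24255 + 4·35·21 = 31395; k=4: 8820 + 0 + 4·33·21 = 11592.
Minimum: 11592 at k=4.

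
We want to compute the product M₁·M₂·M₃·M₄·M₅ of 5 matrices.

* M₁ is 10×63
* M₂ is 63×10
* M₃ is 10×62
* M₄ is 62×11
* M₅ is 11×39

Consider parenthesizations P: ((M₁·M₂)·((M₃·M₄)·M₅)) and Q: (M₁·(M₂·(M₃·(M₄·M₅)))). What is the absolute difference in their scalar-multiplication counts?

Order P = ((M₁·M₂)·((M₃·M₄)·M₅)): (M₁·M₂): 10×63 by 63×10 → 10×10, cost 10·63·10 = 6300; (M₃·M₄): 10×62 by 62×11 → 10×11, cost 10·62·11 = 6820; ((M₃·M₄)·M₅): 10×11 by 11×39 → 10×39, cost 10·11·39 = 4290; cumulative 11110; ((M₁·M₂)·((M₃·M₄)·M₅)): 10×10 by 10×39 → 10×39, cost 10·10·39 = 3900; cumulative 21310. Total 21310.
Order Q = (M₁·(M₂·(M₃·(M₄·M₅)))): (M₄·M₅): 62×11 by 11×39 → 62×39, cost 62·11·39 = 26598; (M₃·(M₄·M₅)): 10×62 by 62×39 → 10×39, cost 10·62·39 = 24180; cumulative 50778; (M₂·(M₃·(M₄·M₅))): 63×10 by 10×39 → 63×39, cost 63·10·39 = 24570; cumulative 75348; (M₁·(M₂·(M₃·(M₄·M₅)))): 10×63 by 63×39 → 10×39, cost 10·63·39 = 24570; cumulative 99918. Total 99918.
Difference: |21310 − 99918| = 78608.

78608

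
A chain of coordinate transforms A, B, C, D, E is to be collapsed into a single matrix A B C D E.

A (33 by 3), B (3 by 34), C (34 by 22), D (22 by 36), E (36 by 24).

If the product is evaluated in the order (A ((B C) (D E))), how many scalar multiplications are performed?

(B C): 3×34 by 34×22 → 3×22, cost 3·34·22 = 2244
(D E): 22×36 by 36×24 → 22×24, cost 22·36·24 = 19008
((B C) (D E)): 3×22 by 22×24 → 3×24, cost 3·22·24 = 1584; cumulative 22836
(A ((B C) (D E))): 33×3 by 3×24 → 33×24, cost 33·3·24 = 2376; cumulative 25212
Total: 25212 scalar multiplications.

25212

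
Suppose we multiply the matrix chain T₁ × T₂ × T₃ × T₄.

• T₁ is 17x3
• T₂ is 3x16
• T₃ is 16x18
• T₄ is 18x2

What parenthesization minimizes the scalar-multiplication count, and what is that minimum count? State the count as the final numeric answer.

Adjacent pairs: T₁T₂ = 17·3·16 = 816; T₂T₃ = 3·16·18 = 864; T₃T₄ = 16·18·2 = 576.
Length 3: T₁..T₃: k=1: 0+864+17·3·18=1782; k=2: 816+0+17·16·18=5712 → min 1782 | T₂..T₄: k=2: 0+576+3·16·2=672; k=3: 864+0+3·18·2=972 → min 672.
Length 4: T₁..T₄: k=1: 0+672+17·3·2=774; k=2: 816+576+17·16·2=1936; k=3: 1782+0+17·18·2=2394 → min 774.
Optimal parenthesization: (T₁ × (T₂ × (T₃ × T₄))) with cost 774.

774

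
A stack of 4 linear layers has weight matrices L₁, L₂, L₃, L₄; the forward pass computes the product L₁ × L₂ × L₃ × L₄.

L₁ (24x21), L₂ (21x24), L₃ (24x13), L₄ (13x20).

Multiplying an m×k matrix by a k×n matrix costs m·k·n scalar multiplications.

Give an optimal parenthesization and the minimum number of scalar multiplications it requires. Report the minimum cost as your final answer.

Adjacent pairs: L₁L₂ = 24·21·24 = 12096; L₂L₃ = 21·24·13 = 6552; L₃L₄ = 24·13·20 = 6240.
Length 3: L₁..L₃: k=1: 0+6552+24·21·13=13104; k=2: 12096+0+24·24·13=19584 → min 13104 | L₂..L₄: k=2: 0+6240+21·24·20=16320; k=3: 6552+0+21·13·20=12012 → min 12012.
Length 4: L₁..L₄: k=1: 0+12012+24·21·20=22092; k=2: 12096+6240+24·24·20=29856; k=3: 13104+0+24·13·20=19344 → min 19344.
Optimal parenthesization: ((L₁ × (L₂ × L₃)) × L₄) with cost 19344.

19344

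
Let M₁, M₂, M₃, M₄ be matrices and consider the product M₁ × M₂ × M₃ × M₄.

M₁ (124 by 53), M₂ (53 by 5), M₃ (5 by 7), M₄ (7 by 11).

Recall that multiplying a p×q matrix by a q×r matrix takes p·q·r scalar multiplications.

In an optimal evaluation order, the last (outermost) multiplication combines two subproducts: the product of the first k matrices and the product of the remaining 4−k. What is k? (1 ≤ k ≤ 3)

2

Adjacent pairs: M₁M₂ = 124·53·5 = 32860; M₂M₃ = 53·5·7 = 1855; M₃M₄ = 5·7·11 = 385.
Length 3: M₁..M₃: k=1: 0+1855+124·53·7=47859; k=2: 32860+0+124·5·7=37200 → min 37200 | M₂..M₄: k=2: 0+385+53·5·11=3300; k=3: 1855+0+53·7·11=5936 → min 3300.
Top-level splits: k=1: (M₁..M₁)·(M₂..M₄) → 0+3300+124·53·11 = 75592; k=2: (M₁..M₂)·(M₃..M₄) → 32860+385+124·5·11 = 40065; k=3: (M₁..M₃)·(M₄..M₄) → 37200+0+124·7·11 = 46748.
Best split is after M₂, i.e. k = 2.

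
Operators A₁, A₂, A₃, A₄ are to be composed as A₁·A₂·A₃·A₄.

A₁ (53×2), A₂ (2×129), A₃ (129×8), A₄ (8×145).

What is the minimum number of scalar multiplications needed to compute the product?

19754

Adjacent pairs: A₁A₂ = 53·2·129 = 13674; A₂A₃ = 2·129·8 = 2064; A₃A₄ = 129·8·145 = 149640.
Length 3: A₁..A₃: k=1: 0+2064+53·2·8=2912; k=2: 13674+0+53·129·8=68370 → min 2912 | A₂..A₄: k=2: 0+149640+2·129·145=187050; k=3: 2064+0+2·8·145=4384 → min 4384.
Length 4: A₁..A₄: k=1: 0+4384+53·2·145=19754; k=2: 13674+149640+53·129·145=1154679; k=3: 2912+0+53·8·145=64392 → min 19754.
Optimal order: (A₁·((A₂·A₃)·A₄)) with cost 19754.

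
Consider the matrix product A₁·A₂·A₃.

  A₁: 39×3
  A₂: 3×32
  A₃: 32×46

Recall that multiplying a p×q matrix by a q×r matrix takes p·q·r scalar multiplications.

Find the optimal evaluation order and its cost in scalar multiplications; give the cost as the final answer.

9798

(A₁·(A₂·A₃)): cost 9798.
((A₁·A₂)·A₃): cost 61152.
Optimal: (A₁·(A₂·A₃)) with cost 9798.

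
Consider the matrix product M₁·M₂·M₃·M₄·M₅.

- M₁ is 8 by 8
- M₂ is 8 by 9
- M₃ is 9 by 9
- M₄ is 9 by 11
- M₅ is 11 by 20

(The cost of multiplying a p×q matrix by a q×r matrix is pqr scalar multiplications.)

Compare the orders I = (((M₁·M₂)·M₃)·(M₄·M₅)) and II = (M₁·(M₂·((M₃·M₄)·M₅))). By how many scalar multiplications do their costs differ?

Order I = (((M₁·M₂)·M₃)·(M₄·M₅)): (M₁·M₂): 8×8 by 8×9 → 8×9, cost 8·8·9 = 576; ((M₁·M₂)·M₃): 8×9 by 9×9 → 8×9, cost 8·9·9 = 648; cumulative 1224; (M₄·M₅): 9×11 by 11×20 → 9×20, cost 9·11·20 = 1980; (((M₁·M₂)·M₃)·(M₄·M₅)): 8×9 by 9×20 → 8×20, cost 8·9·20 = 1440; cumulative 4644. Total 4644.
Order II = (M₁·(M₂·((M₃·M₄)·M₅))): (M₃·M₄): 9×9 by 9×11 → 9×11, cost 9·9·11 = 891; ((M₃·M₄)·M₅): 9×11 by 11×20 → 9×20, cost 9·11·20 = 1980; cumulative 2871; (M₂·((M₃·M₄)·M₅)): 8×9 by 9×20 → 8×20, cost 8·9·20 = 1440; cumulative 4311; (M₁·(M₂·((M₃·M₄)·M₅))): 8×8 by 8×20 → 8×20, cost 8·8·20 = 1280; cumulative 5591. Total 5591.
Difference: |4644 − 5591| = 947.

947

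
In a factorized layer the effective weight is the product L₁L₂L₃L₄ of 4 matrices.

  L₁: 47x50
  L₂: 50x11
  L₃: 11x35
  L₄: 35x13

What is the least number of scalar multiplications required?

37576

Adjacent pairs: L₁L₂ = 47·50·11 = 25850; L₂L₃ = 50·11·35 = 19250; L₃L₄ = 11·35·13 = 5005.
Length 3: L₁..L₃: k=1: 0+19250+47·50·35=101500; k=2: 25850+0+47·11·35=43945 → min 43945 | L₂..L₄: k=2: 0+5005+50·11·13=12155; k=3: 19250+0+50·35·13=42000 → min 12155.
Length 4: L₁..L₄: k=1: 0+12155+47·50·13=42705; k=2: 25850+5005+47·11·13=37576; k=3: 43945+0+47·35·13=65330 → min 37576.
Optimal order: ((L₁L₂)(L₃L₄)) with cost 37576.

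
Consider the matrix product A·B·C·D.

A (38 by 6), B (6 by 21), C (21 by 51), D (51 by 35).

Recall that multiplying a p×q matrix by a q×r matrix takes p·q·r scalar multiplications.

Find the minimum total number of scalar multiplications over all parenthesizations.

Adjacent pairs: AB = 38·6·21 = 4788; BC = 6·21·51 = 6426; CD = 21·51·35 = 37485.
Length 3: A..C: k=1: 0+6426+38·6·51=18054; k=2: 4788+0+38·21·51=45486 → min 18054 | B..D: k=2: 0+37485+6·21·35=41895; k=3: 6426+0+6·51·35=17136 → min 17136.
Length 4: A..D: k=1: 0+17136+38·6·35=25116; k=2: 4788+37485+38·21·35=70203; k=3: 18054+0+38·51·35=85884 → min 25116.
Optimal order: (A·((B·C)·D)) with cost 25116.

25116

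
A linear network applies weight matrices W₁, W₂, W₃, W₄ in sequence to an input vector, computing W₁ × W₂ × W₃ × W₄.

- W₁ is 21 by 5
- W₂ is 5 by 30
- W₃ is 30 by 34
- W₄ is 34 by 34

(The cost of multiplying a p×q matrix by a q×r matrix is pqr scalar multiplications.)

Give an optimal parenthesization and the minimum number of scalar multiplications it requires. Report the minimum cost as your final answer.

Adjacent pairs: W₁W₂ = 21·5·30 = 3150; W₂W₃ = 5·30·34 = 5100; W₃W₄ = 30·34·34 = 34680.
Length 3: W₁..W₃: k=1: 0+5100+21·5·34=8670; k=2: 3150+0+21·30·34=24570 → min 8670 | W₂..W₄: k=2: 0+34680+5·30·34=39780; k=3: 5100+0+5·34·34=10880 → min 10880.
Length 4: W₁..W₄: k=1: 0+10880+21·5·34=14450; k=2: 3150+34680+21·30·34=59250; k=3: 8670+0+21·34·34=32946 → min 14450.
Optimal parenthesization: (W₁ × ((W₂ × W₃) × W₄)) with cost 14450.

14450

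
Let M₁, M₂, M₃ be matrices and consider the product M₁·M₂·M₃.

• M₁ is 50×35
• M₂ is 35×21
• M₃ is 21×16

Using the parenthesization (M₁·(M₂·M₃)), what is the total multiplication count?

(M₂·M₃): 35×21 by 21×16 → 35×16, cost 35·21·16 = 11760
(M₁·(M₂·M₃)): 50×35 by 35×16 → 50×16, cost 50·35·16 = 28000; cumulative 39760
Total: 39760 scalar multiplications.

39760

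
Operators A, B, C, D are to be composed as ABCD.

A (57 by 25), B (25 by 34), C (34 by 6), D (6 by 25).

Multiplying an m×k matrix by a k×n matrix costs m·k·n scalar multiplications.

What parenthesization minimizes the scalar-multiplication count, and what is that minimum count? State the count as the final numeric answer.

Adjacent pairs: AB = 57·25·34 = 48450; BC = 25·34·6 = 5100; CD = 34·6·25 = 5100.
Length 3: A..C: k=1: 0+5100+57·25·6=13650; k=2: 48450+0+57·34·6=60078 → min 13650 | B..D: k=2: 0+5100+25·34·25=26350; k=3: 5100+0+25·6·25=8850 → min 8850.
Length 4: A..D: k=1: 0+8850+57·25·25=44475; k=2: 48450+5100+57·34·25=102000; k=3: 13650+0+57·6·25=22200 → min 22200.
Optimal parenthesization: ((A(BC))D) with cost 22200.

22200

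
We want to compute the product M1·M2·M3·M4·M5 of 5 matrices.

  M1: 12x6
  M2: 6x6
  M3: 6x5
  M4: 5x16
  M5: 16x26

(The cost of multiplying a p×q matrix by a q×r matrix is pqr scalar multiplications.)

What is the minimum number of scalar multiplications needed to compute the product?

4180

Adjacent pairs: M1M2 = 12·6·6 = 432; M2M3 = 6·6·5 = 180; M3M4 = 6·5·16 = 480; M4M5 = 5·16·26 = 2080.
Length 3: M1..M3: k=1: 0+180+12·6·5=540; k=2: 432+0+12·6·5=792 → min 540 | M2..M4: k=2: 0+480+6·6·16=1056; k=3: 180+0+6·5·16=660 → min 660 | M3..M5: k=3: 0+2080+6·5·26=2860; k=4: 480+0+6·16·26=2976 → min 2860.
Length 4: M1..M4: k=1: 0+660+12·6·16=1812; k=2: 432+480+12·6·16=2064; k=3: 540+0+12·5·16=1500 → min 1500 | M2..M5: k=2: 0+2860+6·6·26=3796; k=3: 180+2080+6·5·26=3040; k=4: 660+0+6·16·26=3156 → min 3040.
Length 5: M1..M5: k=1: 0+3040+12·6·26=4912; k=2: 432+2860+12·6·26=5164; k=3: 540+2080+12·5·26=4180; k=4: 1500+0+12·16·26=6492 → min 4180.
Optimal order: ((M1·(M2·M3))·(M4·M5)) with cost 4180.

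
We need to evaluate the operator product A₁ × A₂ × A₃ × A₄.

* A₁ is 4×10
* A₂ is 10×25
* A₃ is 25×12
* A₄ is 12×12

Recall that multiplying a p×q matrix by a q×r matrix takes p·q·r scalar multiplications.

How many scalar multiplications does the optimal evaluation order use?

2776

Adjacent pairs: A₁A₂ = 4·10·25 = 1000; A₂A₃ = 10·25·12 = 3000; A₃A₄ = 25·12·12 = 3600.
Length 3: A₁..A₃: k=1: 0+3000+4·10·12=3480; k=2: 1000+0+4·25·12=2200 → min 2200 | A₂..A₄: k=2: 0+3600+10·25·12=6600; k=3: 3000+0+10·12·12=4440 → min 4440.
Length 4: A₁..A₄: k=1: 0+4440+4·10·12=4920; k=2: 1000+3600+4·25·12=5800; k=3: 2200+0+4·12·12=2776 → min 2776.
Optimal order: (((A₁ × A₂) × A₃) × A₄) with cost 2776.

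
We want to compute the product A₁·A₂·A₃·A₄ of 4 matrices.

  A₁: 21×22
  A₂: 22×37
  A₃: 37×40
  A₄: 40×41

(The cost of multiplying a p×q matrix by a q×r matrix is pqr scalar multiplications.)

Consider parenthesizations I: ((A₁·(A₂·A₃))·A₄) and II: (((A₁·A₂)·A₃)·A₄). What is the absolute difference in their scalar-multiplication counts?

2866

Order I = ((A₁·(A₂·A₃))·A₄): (A₂·A₃): 22×37 by 37×40 → 22×40, cost 22·37·40 = 32560; (A₁·(A₂·A₃)): 21×22 by 22×40 → 21×40, cost 21·22·40 = 18480; cumulative 51040; ((A₁·(A₂·A₃))·A₄): 21×40 by 40×41 → 21×41, cost 21·40·41 = 34440; cumulative 85480. Total 85480.
Order II = (((A₁·A₂)·A₃)·A₄): (A₁·A₂): 21×22 by 22×37 → 21×37, cost 21·22·37 = 17094; ((A₁·A₂)·A₃): 21×37 by 37×40 → 21×40, cost 21·37·40 = 31080; cumulative 48174; (((A₁·A₂)·A₃)·A₄): 21×40 by 40×41 → 21×41, cost 21·40·41 = 34440; cumulative 82614. Total 82614.
Difference: |85480 − 82614| = 2866.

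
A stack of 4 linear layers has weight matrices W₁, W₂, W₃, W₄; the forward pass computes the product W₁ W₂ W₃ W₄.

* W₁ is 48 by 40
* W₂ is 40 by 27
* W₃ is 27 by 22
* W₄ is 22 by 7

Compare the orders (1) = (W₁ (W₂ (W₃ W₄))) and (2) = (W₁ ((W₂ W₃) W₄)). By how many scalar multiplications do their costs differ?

18202

Order (1) = (W₁ (W₂ (W₃ W₄))): (W₃ W₄): 27×22 by 22×7 → 27×7, cost 27·22·7 = 4158; (W₂ (W₃ W₄)): 40×27 by 27×7 → 40×7, cost 40·27·7 = 7560; cumulative 11718; (W₁ (W₂ (W₃ W₄))): 48×40 by 40×7 → 48×7, cost 48·40·7 = 13440; cumulative 25158. Total 25158.
Order (2) = (W₁ ((W₂ W₃) W₄)): (W₂ W₃): 40×27 by 27×22 → 40×22, cost 40·27·22 = 23760; ((W₂ W₃) W₄): 40×22 by 22×7 → 40×7, cost 40·22·7 = 6160; cumulative 29920; (W₁ ((W₂ W₃) W₄)): 48×40 by 40×7 → 48×7, cost 48·40·7 = 13440; cumulative 43360. Total 43360.
Difference: |25158 − 43360| = 18202.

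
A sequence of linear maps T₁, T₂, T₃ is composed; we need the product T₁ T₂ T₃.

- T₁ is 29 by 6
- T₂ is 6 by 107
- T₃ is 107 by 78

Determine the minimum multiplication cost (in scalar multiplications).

63648

Order (T₁ (T₂ T₃)): (T₂ T₃): 6×107 by 107×78 → 6×78, cost 6·107·78 = 50076; (T₁ (T₂ T₃)): 29×6 by 6×78 → 29×78, cost 29·6·78 = 13572; cumulative 63648. Total 63648.
Order ((T₁ T₂) T₃): (T₁ T₂): 29×6 by 6×107 → 29×107, cost 29·6·107 = 18618; ((T₁ T₂) T₃): 29×107 by 107×78 → 29×78, cost 29·107·78 = 242034; cumulative 260652. Total 260652.
Minimum: 63648.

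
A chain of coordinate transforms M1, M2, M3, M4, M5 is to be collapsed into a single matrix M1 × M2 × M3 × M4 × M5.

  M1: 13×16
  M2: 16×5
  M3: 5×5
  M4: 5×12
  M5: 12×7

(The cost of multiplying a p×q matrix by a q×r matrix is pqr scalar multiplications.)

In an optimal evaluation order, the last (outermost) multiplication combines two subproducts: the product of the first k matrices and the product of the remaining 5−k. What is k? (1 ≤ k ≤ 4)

2

Adjacent pairs: M1M2 = 13·16·5 = 1040; M2M3 = 16·5·5 = 400; M3M4 = 5·5·12 = 300; M4M5 = 5·12·7 = 420.
Length 3: M1..M3: k=1: 0+400+13·16·5=1440; k=2: 1040+0+13·5·5=1365 → min 1365 | M2..M4: k=2: 0+300+16·5·12=1260; k=3: 400+0+16·5·12=1360 → min 1260 | M3..M5: k=3: 0+420+5·5·7=595; k=4: 300+0+5·12·7=720 → min 595.
Length 4: M1..M4: k=1: 0+1260+13·16·12=3756; k=2: 1040+300+13·5·12=2120; k=3: 1365+0+13·5·12=2145 → min 2120 | M2..M5: k=2: 0+595+16·5·7=1155; k=3: 400+420+16·5·7=1380; k=4: 1260+0+16·12·7=2604 → min 1155.
Top-level splits: k=1: (M1..M1)·(M2..M5) → 0+1155+13·16·7 = 2611; k=2: (M1..M2)·(M3..M5) → 1040+595+13·5·7 = 2090; k=3: (M1..M3)·(M4..M5) → 1365+420+13·5·7 = 2240; k=4: (M1..M4)·(M5..M5) → 2120+0+13·12·7 = 3212.
Best split is after M2, i.e. k = 2.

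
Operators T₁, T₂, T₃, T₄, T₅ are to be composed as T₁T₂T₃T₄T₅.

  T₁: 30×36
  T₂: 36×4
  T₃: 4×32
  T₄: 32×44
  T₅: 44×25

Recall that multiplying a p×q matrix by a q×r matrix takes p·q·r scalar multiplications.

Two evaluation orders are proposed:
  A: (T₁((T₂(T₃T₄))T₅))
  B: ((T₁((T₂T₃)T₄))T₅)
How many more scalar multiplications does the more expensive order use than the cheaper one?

57248

Order A = (T₁((T₂(T₃T₄))T₅)): (T₃T₄): 4×32 by 32×44 → 4×44, cost 4·32·44 = 5632; (T₂(T₃T₄)): 36×4 by 4×44 → 36×44, cost 36·4·44 = 6336; cumulative 11968; ((T₂(T₃T₄))T₅): 36×44 by 44×25 → 36×25, cost 36·44·25 = 39600; cumulative 51568; (T₁((T₂(T₃T₄))T₅)): 30×36 by 36×25 → 30×25, cost 30·36·25 = 27000; cumulative 78568. Total 78568.
Order B = ((T₁((T₂T₃)T₄))T₅): (T₂T₃): 36×4 by 4×32 → 36×32, cost 36·4·32 = 4608; ((T₂T₃)T₄): 36×32 by 32×44 → 36×44, cost 36·32·44 = 50688; cumulative 55296; (T₁((T₂T₃)T₄)): 30×36 by 36×44 → 30×44, cost 30·36·44 = 47520; cumulative 102816; ((T₁((T₂T₃)T₄))T₅): 30×44 by 44×25 → 30×25, cost 30·44·25 = 33000; cumulative 135816. Total 135816.
Difference: |78568 − 135816| = 57248.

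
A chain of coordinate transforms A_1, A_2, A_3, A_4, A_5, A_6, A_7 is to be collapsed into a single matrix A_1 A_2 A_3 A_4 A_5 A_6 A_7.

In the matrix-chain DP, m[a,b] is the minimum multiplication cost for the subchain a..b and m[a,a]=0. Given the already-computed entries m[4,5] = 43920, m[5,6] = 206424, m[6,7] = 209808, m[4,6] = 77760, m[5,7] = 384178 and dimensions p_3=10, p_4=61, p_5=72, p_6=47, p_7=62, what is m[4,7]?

106900

m[4,7] = min over k∈[4,6] of m[4,k]+m[k+1,7]+p_{3}·p_k·p_{7}.
k=4: 0 + 384178 + 10·61·62 = 421998; k=5: 43920 + 209808 + 10·72·62 = 298368; k=6: 77760 + 0 + 10·47·62 = 106900.
Minimum: 106900 at k=6.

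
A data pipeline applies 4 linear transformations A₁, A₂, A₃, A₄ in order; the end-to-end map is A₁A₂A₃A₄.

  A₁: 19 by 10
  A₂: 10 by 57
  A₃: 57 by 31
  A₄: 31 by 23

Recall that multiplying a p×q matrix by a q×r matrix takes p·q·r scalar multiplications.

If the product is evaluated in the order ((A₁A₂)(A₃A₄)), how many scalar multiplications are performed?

76380

(A₁A₂): 19×10 by 10×57 → 19×57, cost 19·10·57 = 10830
(A₃A₄): 57×31 by 31×23 → 57×23, cost 57·31·23 = 40641
((A₁A₂)(A₃A₄)): 19×57 by 57×23 → 19×23, cost 19·57·23 = 24909; cumulative 76380
Total: 76380 scalar multiplications.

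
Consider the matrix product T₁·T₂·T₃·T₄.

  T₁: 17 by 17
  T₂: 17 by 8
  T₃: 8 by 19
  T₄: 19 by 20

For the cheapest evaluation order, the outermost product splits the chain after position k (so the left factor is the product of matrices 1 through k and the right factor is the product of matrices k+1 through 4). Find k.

2

Adjacent pairs: T₁T₂ = 17·17·8 = 2312; T₂T₃ = 17·8·19 = 2584; T₃T₄ = 8·19·20 = 3040.
Length 3: T₁..T₃: k=1: 0+2584+17·17·19=8075; k=2: 2312+0+17·8·19=4896 → min 4896 | T₂..T₄: k=2: 0+3040+17·8·20=5760; k=3: 2584+0+17·19·20=9044 → min 5760.
Top-level splits: k=1: (T₁..T₁)·(T₂..T₄) → 0+5760+17·17·20 = 11540; k=2: (T₁..T₂)·(T₃..T₄) → 2312+3040+17·8·20 = 8072; k=3: (T₁..T₃)·(T₄..T₄) → 4896+0+17·19·20 = 11356.
Best split is after T₂, i.e. k = 2.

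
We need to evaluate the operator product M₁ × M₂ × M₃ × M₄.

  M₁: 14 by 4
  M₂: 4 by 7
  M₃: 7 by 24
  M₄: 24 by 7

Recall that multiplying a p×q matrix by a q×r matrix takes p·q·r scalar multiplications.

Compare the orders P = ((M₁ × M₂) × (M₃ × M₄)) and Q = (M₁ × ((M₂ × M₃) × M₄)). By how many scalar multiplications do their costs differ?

518

Order P = ((M₁ × M₂) × (M₃ × M₄)): (M₁ × M₂): 14×4 by 4×7 → 14×7, cost 14·4·7 = 392; (M₃ × M₄): 7×24 by 24×7 → 7×7, cost 7·24·7 = 1176; ((M₁ × M₂) × (M₃ × M₄)): 14×7 by 7×7 → 14×7, cost 14·7·7 = 686; cumulative 2254. Total 2254.
Order Q = (M₁ × ((M₂ × M₃) × M₄)): (M₂ × M₃): 4×7 by 7×24 → 4×24, cost 4·7·24 = 672; ((M₂ × M₃) × M₄): 4×24 by 24×7 → 4×7, cost 4·24·7 = 672; cumulative 1344; (M₁ × ((M₂ × M₃) × M₄)): 14×4 by 4×7 → 14×7, cost 14·4·7 = 392; cumulative 1736. Total 1736.
Difference: |2254 − 1736| = 518.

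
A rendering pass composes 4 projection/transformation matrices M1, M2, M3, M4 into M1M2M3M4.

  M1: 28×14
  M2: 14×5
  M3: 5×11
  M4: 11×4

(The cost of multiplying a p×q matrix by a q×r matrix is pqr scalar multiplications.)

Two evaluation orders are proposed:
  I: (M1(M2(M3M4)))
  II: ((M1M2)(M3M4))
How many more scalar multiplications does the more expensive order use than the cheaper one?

672

Order I = (M1(M2(M3M4))): (M3M4): 5×11 by 11×4 → 5×4, cost 5·11·4 = 220; (M2(M3M4)): 14×5 by 5×4 → 14×4, cost 14·5·4 = 280; cumulative 500; (M1(M2(M3M4))): 28×14 by 14×4 → 28×4, cost 28·14·4 = 1568; cumulative 2068. Total 2068.
Order II = ((M1M2)(M3M4)): (M1M2): 28×14 by 14×5 → 28×5, cost 28·14·5 = 1960; (M3M4): 5×11 by 11×4 → 5×4, cost 5·11·4 = 220; ((M1M2)(M3M4)): 28×5 by 5×4 → 28×4, cost 28·5·4 = 560; cumulative 2740. Total 2740.
Difference: |2068 − 2740| = 672.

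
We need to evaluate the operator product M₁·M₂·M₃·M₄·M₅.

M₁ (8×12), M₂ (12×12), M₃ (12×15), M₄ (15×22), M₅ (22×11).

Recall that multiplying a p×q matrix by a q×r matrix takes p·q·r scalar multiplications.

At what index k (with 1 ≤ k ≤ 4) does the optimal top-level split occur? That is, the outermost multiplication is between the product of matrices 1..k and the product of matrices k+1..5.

4

Adjacent pairs: M₁M₂ = 8·12·12 = 1152; M₂M₃ = 12·12·15 = 2160; M₃M₄ = 12·15·22 = 3960; M₄M₅ = 15·22·11 = 3630.
Length 3: M₁..M₃: k=1: 0+2160+8·12·15=3600; k=2: 1152+0+8·12·15=2592 → min 2592 | M₂..M₄: k=2: 0+3960+12·12·22=7128; k=3: 2160+0+12·15·22=6120 → min 6120 | M₃..M₅: k=3: 0+3630+12·15·11=5610; k=4: 3960+0+12·22·11=6864 → min 5610.
Length 4: M₁..M₄: k=1: 0+6120+8·12·22=8232; k=2: 1152+3960+8·12·22=7224; k=3: 2592+0+8·15·22=5232 → min 5232 | M₂..M₅: k=2: 0+5610+12·12·11=7194; k=3: 2160+3630+12·15·11=7770; k=4: 6120+0+12·22·11=9024 → min 7194.
Top-level splits: k=1: (M₁..M₁)·(M₂..M₅) → 0+7194+8·12·11 = 8250; k=2: (M₁..M₂)·(M₃..M₅) → 1152+5610+8·12·11 = 7818; k=3: (M₁..M₃)·(M₄..M₅) → 2592+3630+8·15·11 = 7542; k=4: (M₁..M₄)·(M₅..M₅) → 5232+0+8·22·11 = 7168.
Best split is after M₄, i.e. k = 4.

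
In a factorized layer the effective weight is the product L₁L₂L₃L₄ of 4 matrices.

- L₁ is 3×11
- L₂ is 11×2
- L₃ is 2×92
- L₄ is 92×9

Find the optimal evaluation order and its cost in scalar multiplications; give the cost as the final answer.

Adjacent pairs: L₁L₂ = 3·11·2 = 66; L₂L₃ = 11·2·92 = 2024; L₃L₄ = 2·92·9 = 1656.
Length 3: L₁..L₃: k=1: 0+2024+3·11·92=5060; k=2: 66+0+3·2·92=618 → min 618 | L₂..L₄: k=2: 0+1656+11·2·9=1854; k=3: 2024+0+11·92·9=11132 → min 1854.
Length 4: L₁..L₄: k=1: 0+1854+3·11·9=2151; k=2: 66+1656+3·2·9=1776; k=3: 618+0+3·92·9=3102 → min 1776.
Optimal parenthesization: ((L₁L₂)(L₃L₄)) with cost 1776.

1776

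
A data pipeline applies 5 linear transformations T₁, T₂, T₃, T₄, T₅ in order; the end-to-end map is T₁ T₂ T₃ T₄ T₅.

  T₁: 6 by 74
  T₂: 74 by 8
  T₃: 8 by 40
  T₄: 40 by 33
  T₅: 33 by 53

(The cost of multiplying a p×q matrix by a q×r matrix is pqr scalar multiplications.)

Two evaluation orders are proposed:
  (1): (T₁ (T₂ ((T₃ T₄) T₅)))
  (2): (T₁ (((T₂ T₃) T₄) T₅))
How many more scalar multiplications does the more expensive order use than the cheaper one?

Order (1) = (T₁ (T₂ ((T₃ T₄) T₅))): (T₃ T₄): 8×40 by 40×33 → 8×33, cost 8·40·33 = 10560; ((T₃ T₄) T₅): 8×33 by 33×53 → 8×53, cost 8·33·53 = 13992; cumulative 24552; (T₂ ((T₃ T₄) T₅)): 74×8 by 8×53 → 74×53, cost 74·8·53 = 31376; cumulative 55928; (T₁ (T₂ ((T₃ T₄) T₅))): 6×74 by 74×53 → 6×53, cost 6·74·53 = 23532; cumulative 79460. Total 79460.
Order (2) = (T₁ (((T₂ T₃) T₄) T₅)): (T₂ T₃): 74×8 by 8×40 → 74×40, cost 74·8·40 = 23680; ((T₂ T₃) T₄): 74×40 by 40×33 → 74×33, cost 74·40·33 = 97680; cumulative 121360; (((T₂ T₃) T₄) T₅): 74×33 by 33×53 → 74×53, cost 74·33·53 = 129426; cumulative 250786; (T₁ (((T₂ T₃) T₄) T₅)): 6×74 by 74×53 → 6×53, cost 6·74·53 = 23532; cumulative 274318. Total 274318.
Difference: |79460 − 274318| = 194858.

194858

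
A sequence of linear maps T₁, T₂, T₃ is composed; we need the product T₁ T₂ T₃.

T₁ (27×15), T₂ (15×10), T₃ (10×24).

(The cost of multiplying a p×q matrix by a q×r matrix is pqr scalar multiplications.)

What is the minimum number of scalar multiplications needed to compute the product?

Order (T₁ (T₂ T₃)): (T₂ T₃): 15×10 by 10×24 → 15×24, cost 15·10·24 = 3600; (T₁ (T₂ T₃)): 27×15 by 15×24 → 27×24, cost 27·15·24 = 9720; cumulative 13320. Total 13320.
Order ((T₁ T₂) T₃): (T₁ T₂): 27×15 by 15×10 → 27×10, cost 27·15·10 = 4050; ((T₁ T₂) T₃): 27×10 by 10×24 → 27×24, cost 27·10·24 = 6480; cumulative 10530. Total 10530.
Minimum: 10530.

10530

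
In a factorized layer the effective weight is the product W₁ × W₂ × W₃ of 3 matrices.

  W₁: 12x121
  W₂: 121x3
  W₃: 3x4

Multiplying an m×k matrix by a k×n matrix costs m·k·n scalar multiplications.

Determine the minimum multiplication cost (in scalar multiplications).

Order (W₁ × (W₂ × W₃)): (W₂ × W₃): 121×3 by 3×4 → 121×4, cost 121·3·4 = 1452; (W₁ × (W₂ × W₃)): 12×121 by 121×4 → 12×4, cost 12·121·4 = 5808; cumulative 7260. Total 7260.
Order ((W₁ × W₂) × W₃): (W₁ × W₂): 12×121 by 121×3 → 12×3, cost 12·121·3 = 4356; ((W₁ × W₂) × W₃): 12×3 by 3×4 → 12×4, cost 12·3·4 = 144; cumulative 4500. Total 4500.
Minimum: 4500.

4500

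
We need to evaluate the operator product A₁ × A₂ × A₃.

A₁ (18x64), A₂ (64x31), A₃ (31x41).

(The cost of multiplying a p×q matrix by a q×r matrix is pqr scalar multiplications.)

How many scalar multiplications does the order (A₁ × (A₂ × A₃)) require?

(A₂ × A₃): 64×31 by 31×41 → 64×41, cost 64·31·41 = 81344
(A₁ × (A₂ × A₃)): 18×64 by 64×41 → 18×41, cost 18·64·41 = 47232; cumulative 128576
Total: 128576 scalar multiplications.

128576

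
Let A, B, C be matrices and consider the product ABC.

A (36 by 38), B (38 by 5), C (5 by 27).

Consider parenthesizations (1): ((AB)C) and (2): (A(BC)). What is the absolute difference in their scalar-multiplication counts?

30366

Order (1) = ((AB)C): (AB): 36×38 by 38×5 → 36×5, cost 36·38·5 = 6840; ((AB)C): 36×5 by 5×27 → 36×27, cost 36·5·27 = 4860; cumulative 11700. Total 11700.
Order (2) = (A(BC)): (BC): 38×5 by 5×27 → 38×27, cost 38·5·27 = 5130; (A(BC)): 36×38 by 38×27 → 36×27, cost 36·38·27 = 36936; cumulative 42066. Total 42066.
Difference: |11700 − 42066| = 30366.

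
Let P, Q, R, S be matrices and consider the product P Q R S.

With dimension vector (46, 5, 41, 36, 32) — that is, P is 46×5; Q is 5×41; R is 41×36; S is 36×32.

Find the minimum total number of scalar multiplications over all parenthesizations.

Adjacent pairs: PQ = 46·5·41 = 9430; QR = 5·41·36 = 7380; RS = 41·36·32 = 47232.
Length 3: P..R: k=1: 0+7380+46·5·36=15660; k=2: 9430+0+46·41·36=77326 → min 15660 | Q..S: k=2: 0+47232+5·41·32=53792; k=3: 7380+0+5·36·32=13140 → min 13140.
Length 4: P..S: k=1: 0+13140+46·5·32=20500; k=2: 9430+47232+46·41·32=117014; k=3: 15660+0+46·36·32=68652 → min 20500.
Optimal order: (P ((Q R) S)) with cost 20500.

20500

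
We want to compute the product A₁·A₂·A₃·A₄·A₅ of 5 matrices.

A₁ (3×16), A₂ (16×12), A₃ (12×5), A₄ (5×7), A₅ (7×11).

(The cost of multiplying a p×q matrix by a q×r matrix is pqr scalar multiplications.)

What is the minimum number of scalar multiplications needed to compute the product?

1092

Adjacent pairs: A₁A₂ = 3·16·12 = 576; A₂A₃ = 16·12·5 = 960; A₃A₄ = 12·5·7 = 420; A₄A₅ = 5·7·11 = 385.
Length 3: A₁..A₃: k=1: 0+960+3·16·5=1200; k=2: 576+0+3·12·5=756 → min 756 | A₂..A₄: k=2: 0+420+16·12·7=1764; k=3: 960+0+16·5·7=1520 → min 1520 | A₃..A₅: k=3: 0+385+12·5·11=1045; k=4: 420+0+12·7·11=1344 → min 1045.
Length 4: A₁..A₄: k=1: 0+1520+3·16·7=1856; k=2: 576+420+3·12·7=1248; k=3: 756+0+3·5·7=861 → min 861 | A₂..A₅: k=2: 0+1045+16·12·11=3157; k=3: 960+385+16·5·11=2225; k=4: 1520+0+16·7·11=2752 → min 2225.
Length 5: A₁..A₅: k=1: 0+2225+3·16·11=2753; k=2: 576+1045+3·12·11=2017; k=3: 756+385+3·5·11=1306; k=4: 861+0+3·7·11=1092 → min 1092.
Optimal order: ((((A₁·A₂)·A₃)·A₄)·A₅) with cost 1092.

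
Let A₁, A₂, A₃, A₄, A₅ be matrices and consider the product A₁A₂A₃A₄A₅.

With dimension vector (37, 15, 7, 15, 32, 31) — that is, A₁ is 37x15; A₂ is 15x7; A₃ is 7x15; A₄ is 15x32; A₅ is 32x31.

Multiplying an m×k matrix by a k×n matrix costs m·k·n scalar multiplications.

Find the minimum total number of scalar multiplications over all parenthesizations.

Adjacent pairs: A₁A₂ = 37·15·7 = 3885; A₂A₃ = 15·7·15 = 1575; A₃A₄ = 7·15·32 = 3360; A₄A₅ = 15·32·31 = 14880.
Length 3: A₁..A₃: k=1: 0+1575+37·15·15=9900; k=2: 3885+0+37·7·15=7770 → min 7770 | A₂..A₄: k=2: 0+3360+15·7·32=6720; k=3: 1575+0+15·15·32=8775 → min 6720 | A₃..A₅: k=3: 0+14880+7·15·31=18135; k=4: 3360+0+7·32·31=10304 → min 10304.
Length 4: A₁..A₄: k=1: 0+6720+37·15·32=24480; k=2: 3885+3360+37·7·32=15533; k=3: 7770+0+37·15·32=25530 → min 15533 | A₂..A₅: k=2: 0+10304+15·7·31=13559; k=3: 1575+14880+15·15·31=23430; k=4: 6720+0+15·32·31=21600 → min 13559.
Length 5: A₁..A₅: k=1: 0+13559+37·15·31=30764; k=2: 3885+10304+37·7·31=22218; k=3: 7770+14880+37·15·31=39855; k=4: 15533+0+37·32·31=52237 → min 22218.
Optimal order: ((A₁A₂)((A₃A₄)A₅)) with cost 22218.

22218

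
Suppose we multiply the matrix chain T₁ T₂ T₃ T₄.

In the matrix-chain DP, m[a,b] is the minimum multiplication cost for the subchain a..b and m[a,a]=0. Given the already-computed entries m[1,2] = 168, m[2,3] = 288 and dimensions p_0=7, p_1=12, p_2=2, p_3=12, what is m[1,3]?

m[1,3] = min over k∈[1,2] of m[1,k]+m[k+1,3]+p_{0}·p_k·p_{3}.
k=1: 0 + 288 + 7·12·12 = 1296; k=2: 168 + 0 + 7·2·12 = 336.
Minimum: 336 at k=2.

336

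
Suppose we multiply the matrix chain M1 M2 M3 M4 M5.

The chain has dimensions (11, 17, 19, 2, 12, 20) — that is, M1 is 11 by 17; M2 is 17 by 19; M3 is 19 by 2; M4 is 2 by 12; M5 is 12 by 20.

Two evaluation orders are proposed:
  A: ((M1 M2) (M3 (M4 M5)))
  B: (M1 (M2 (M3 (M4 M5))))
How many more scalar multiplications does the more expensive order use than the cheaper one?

Order A = ((M1 M2) (M3 (M4 M5))): (M1 M2): 11×17 by 17×19 → 11×19, cost 11·17·19 = 3553; (M4 M5): 2×12 by 12×20 → 2×20, cost 2·12·20 = 480; (M3 (M4 M5)): 19×2 by 2×20 → 19×20, cost 19·2·20 = 760; cumulative 1240; ((M1 M2) (M3 (M4 M5))): 11×19 by 19×20 → 11×20, cost 11·19·20 = 4180; cumulative 8973. Total 8973.
Order B = (M1 (M2 (M3 (M4 M5)))): (M4 M5): 2×12 by 12×20 → 2×20, cost 2·12·20 = 480; (M3 (M4 M5)): 19×2 by 2×20 → 19×20, cost 19·2·20 = 760; cumulative 1240; (M2 (M3 (M4 M5))): 17×19 by 19×20 → 17×20, cost 17·19·20 = 6460; cumulative 7700; (M1 (M2 (M3 (M4 M5)))): 11×17 by 17×20 → 11×20, cost 11·17·20 = 3740; cumulative 11440. Total 11440.
Difference: |8973 − 11440| = 2467.

2467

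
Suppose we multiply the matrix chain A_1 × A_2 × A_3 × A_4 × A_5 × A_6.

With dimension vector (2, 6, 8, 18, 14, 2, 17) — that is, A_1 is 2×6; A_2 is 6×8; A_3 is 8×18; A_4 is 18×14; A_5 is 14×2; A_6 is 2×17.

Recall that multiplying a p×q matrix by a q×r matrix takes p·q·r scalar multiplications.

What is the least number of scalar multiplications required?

Adjacent pairs: A_1A_2 = 2·6·8 = 96; A_2A_3 = 6·8·18 = 864; A_3A_4 = 8·18·14 = 2016; A_4A_5 = 18·14·2 = 504; A_5A_6 = 14·2·17 = 476.
Length 3: A_1..A_3: k=1: 0+864+2·6·18=1080; k=2: 96+0+2·8·18=384 → min 384 | A_2..A_4: k=2: 0+2016+6·8·14=2688; k=3: 864+0+6·18·14=2376 → min 2376 | A_3..A_5: k=3: 0+504+8·18·2=792; k=4: 2016+0+8·14·2=2240 → min 792 | A_4..A_6: k=4: 0+476+18·14·17=4760; k=5: 504+0+18·2·17=1116 → min 1116.
Length 4: A_1..A_4: k=1: 0+2376+2·6·14=2544; k=2: 96+2016+2·8·14=2336; k=3: 384+0+2·18·14=888 → min 888 | A_2..A_5: k=2: 0+792+6·8·2=888; k=3: 864+504+6·18·2=1584; k=4: 2376+0+6·14·2=2544 → min 888 | A_3..A_6: k=3: 0+1116+8·18·17=3564; k=4: 2016+476+8·14·17=4396; k=5: 792+0+8·2·17=1064 → min 1064.
Length 5: A_1..A_5: k=1: 0+888+2·6·2=912; k=2: 96+792+2·8·2=920; k=3: 384+504+2·18·2=960; k=4: 888+0+2·14·2=944 → min 912 | A_2..A_6: k=2: 0+1064+6·8·17=1880; k=3: 864+1116+6·18·17=3816; k=4: 2376+476+6·14·17=4280; k=5: 888+0+6·2·17=1092 → min 1092.
Length 6: A_1..A_6: k=1: 0+1092+2·6·17=1296; k=2: 96+1064+2·8·17=1432; k=3: 384+1116+2·18·17=2112; k=4: 888+476+2·14·17=1840; k=5: 912+0+2·2·17=980 → min 980.
Optimal order: ((A_1 × (A_2 × (A_3 × (A_4 × A_5)))) × A_6) with cost 980.

980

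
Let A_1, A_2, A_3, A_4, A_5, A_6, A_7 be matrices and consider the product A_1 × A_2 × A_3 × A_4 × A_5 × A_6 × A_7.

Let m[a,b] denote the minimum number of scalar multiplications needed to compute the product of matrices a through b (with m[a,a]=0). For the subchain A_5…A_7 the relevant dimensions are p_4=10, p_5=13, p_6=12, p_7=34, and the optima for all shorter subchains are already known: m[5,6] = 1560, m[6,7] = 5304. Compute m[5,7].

m[5,7] = min over k∈[5,6] of m[5,k]+m[k+1,7]+p_{4}·p_k·p_{7}.
k=5: 0 + 5304 + 10·13·34 = 9724; k=6: 1560 + 0 + 10·12·34 = 5640.
Minimum: 5640 at k=6.

5640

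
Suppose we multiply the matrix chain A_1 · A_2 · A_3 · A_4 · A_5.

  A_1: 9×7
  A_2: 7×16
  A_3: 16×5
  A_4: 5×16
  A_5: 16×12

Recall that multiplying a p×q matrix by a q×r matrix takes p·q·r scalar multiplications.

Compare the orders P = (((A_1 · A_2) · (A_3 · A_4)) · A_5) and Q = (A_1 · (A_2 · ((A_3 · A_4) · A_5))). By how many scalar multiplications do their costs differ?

Order P = (((A_1 · A_2) · (A_3 · A_4)) · A_5): (A_1 · A_2): 9×7 by 7×16 → 9×16, cost 9·7·16 = 1008; (A_3 · A_4): 16×5 by 5×16 → 16×16, cost 16·5·16 = 1280; ((A_1 · A_2) · (A_3 · A_4)): 9×16 by 16×16 → 9×16, cost 9·16·16 = 2304; cumulative 4592; (((A_1 · A_2) · (A_3 · A_4)) · A_5): 9×16 by 16×12 → 9×12, cost 9·16·12 = 1728; cumulative 6320. Total 6320.
Order Q = (A_1 · (A_2 · ((A_3 · A_4) · A_5))): (A_3 · A_4): 16×5 by 5×16 → 16×16, cost 16·5·16 = 1280; ((A_3 · A_4) · A_5): 16×16 by 16×12 → 16×12, cost 16·16·12 = 3072; cumulative 4352; (A_2 · ((A_3 · A_4) · A_5)): 7×16 by 16×12 → 7×12, cost 7·16·12 = 1344; cumulative 5696; (A_1 · (A_2 · ((A_3 · A_4) · A_5))): 9×7 by 7×12 → 9×12, cost 9·7·12 = 756; cumulative 6452. Total 6452.
Difference: |6320 − 6452| = 132.

132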